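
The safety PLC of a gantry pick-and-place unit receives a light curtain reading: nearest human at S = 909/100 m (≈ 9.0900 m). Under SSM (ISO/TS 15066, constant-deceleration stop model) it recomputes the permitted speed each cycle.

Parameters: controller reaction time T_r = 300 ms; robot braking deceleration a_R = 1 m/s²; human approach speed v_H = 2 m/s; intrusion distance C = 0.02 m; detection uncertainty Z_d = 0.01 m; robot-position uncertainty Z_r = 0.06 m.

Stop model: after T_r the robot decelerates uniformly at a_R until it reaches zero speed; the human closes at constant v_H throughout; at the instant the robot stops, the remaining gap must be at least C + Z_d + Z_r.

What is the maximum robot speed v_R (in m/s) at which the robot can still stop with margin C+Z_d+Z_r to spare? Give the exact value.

quadratic (1/2)·v² + (23/10)·v + (-42/5) = 0
  disc = (23/10)² − 4·(1/2)·(-42/5) = 2209/100 ; √disc = 47/10
  v_R = (−(23/10) + 47/10) / (2·(1/2)) = 12/5 m/s
check:
stop time T_s = (12/5)/1 = 2.4000 s
robot covers v_R·T_r = 2.4000·0.3000 = 0.7200 m before braking
braking distance = 2.4000²/(2·1.0000) = 2.8800 m
human over T_r+T_s: 2.0000·(0.3000+2.4000) = 5.4000 m
margins: 0.0200+0.0100+0.0600 = 0.0900 m
sum ≈ 0.7200+2.8800+5.4000+0.0900 ≈ 9.0900 m = S ✓

v_R_max = 12/5 m/s = 2.4000 m/s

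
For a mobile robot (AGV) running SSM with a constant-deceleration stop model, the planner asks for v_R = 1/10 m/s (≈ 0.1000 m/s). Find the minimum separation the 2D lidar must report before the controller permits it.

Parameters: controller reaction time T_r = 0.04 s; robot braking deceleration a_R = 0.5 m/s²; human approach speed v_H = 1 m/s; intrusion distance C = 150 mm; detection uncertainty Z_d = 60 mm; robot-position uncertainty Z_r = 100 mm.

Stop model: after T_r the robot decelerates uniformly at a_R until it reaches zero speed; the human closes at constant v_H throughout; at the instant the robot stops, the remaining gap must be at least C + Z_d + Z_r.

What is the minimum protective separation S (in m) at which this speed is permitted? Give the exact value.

S_min = 141/250 m = 0.5640 m

braking lasts T_s = (1/10)/(1/2) = 0.2000 s
robot covers v_R·T_r = 0.1000·0.0400 = 0.0040 m before braking
braking distance = 0.1000²/(2·0.5000) = 0.0100 m
person approaches 1.0000·(0.0400+0.2000) = 0.2400 m
residual clearance needed = 0.1500+0.0600+0.1000 = 0.3100 m
S_min ≈ 0.0040+0.0100+0.2400+0.3100  ⇒  S_min = 141/250 m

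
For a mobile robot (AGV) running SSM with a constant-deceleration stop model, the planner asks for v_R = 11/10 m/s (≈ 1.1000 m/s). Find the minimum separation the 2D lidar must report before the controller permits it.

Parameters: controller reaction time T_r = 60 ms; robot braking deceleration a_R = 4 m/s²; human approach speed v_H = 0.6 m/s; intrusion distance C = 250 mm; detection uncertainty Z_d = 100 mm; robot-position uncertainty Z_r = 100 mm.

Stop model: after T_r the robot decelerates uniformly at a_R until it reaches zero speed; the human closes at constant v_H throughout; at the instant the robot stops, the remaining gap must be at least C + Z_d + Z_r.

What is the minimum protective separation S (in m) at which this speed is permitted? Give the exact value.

T_s = v_R/a_R = (11/10)/4 = 0.2750 s
robot in T_r: 1.1000·0.0600 = 0.0660 m
robot under decel: 1.1000²/(2·4.0000) = 0.1512 m
person approaches 0.6000·(0.0600+0.2750) = 0.2010 m
residual clearance needed = 0.2500+0.1000+0.1000 = 0.4500 m
S_min ≈ 0.0660+0.1512+0.2010+0.4500  ⇒  S_min = 3473/4000 m

S_min = 3473/4000 m = 0.8682 m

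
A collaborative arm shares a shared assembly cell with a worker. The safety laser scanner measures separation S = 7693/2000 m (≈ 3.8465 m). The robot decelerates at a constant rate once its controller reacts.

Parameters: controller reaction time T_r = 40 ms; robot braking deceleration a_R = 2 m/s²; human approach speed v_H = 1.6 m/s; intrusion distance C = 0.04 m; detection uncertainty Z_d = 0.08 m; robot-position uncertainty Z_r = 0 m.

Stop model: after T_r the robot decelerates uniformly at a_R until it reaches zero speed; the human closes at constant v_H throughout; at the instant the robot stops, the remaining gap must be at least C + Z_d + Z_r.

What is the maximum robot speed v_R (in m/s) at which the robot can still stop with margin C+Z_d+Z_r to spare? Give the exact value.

v_R_max = 5/2 m/s = 2.5000 m/s

at the boundary: (1/4)·v² + (21/25)·v + (-293/80) = 0
  disc = (21/25)² − 4·(1/4)·(-293/80) = 43681/10000 ; √disc = 209/100
  v_R = (−(21/25) + 209/100) / (2·(1/4)) = 5/2 m/s
check:
braking lasts T_s = (5/2)/2 = 1.2500 s
reaction-phase robot travel = 2.5000·0.0400 = 0.1000 m
robot covers 2.5000·1.2500 − ½·2.0000·1.2500² = 1.5625 m while stopping
human over T_r+T_s: 1.6000·(0.0400+1.2500) = 2.0640 m
margins: 0.0400+0.0800+0.0000 = 0.1200 m
sum ≈ 0.1000+1.5625+2.0640+0.1200 ≈ 3.8465 m = S ✓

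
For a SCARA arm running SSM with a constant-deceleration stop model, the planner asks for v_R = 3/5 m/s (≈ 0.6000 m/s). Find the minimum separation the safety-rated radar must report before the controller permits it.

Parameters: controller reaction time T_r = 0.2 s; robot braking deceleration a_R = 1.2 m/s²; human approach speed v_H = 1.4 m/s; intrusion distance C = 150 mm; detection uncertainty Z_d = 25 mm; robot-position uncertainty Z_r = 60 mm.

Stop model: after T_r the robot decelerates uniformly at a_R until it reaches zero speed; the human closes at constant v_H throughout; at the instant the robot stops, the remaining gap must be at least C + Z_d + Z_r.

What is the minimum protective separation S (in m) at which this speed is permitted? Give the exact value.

S_min = 297/200 m = 1.4850 m

stop time T_s = (3/5)/(6/5) = 0.5000 s
reaction-phase robot travel = 0.6000·0.2000 = 0.1200 m
robot under decel: 0.6000²/(2·1.2000) = 0.1500 m
human over T_r+T_s: 1.4000·(0.2000+0.5000) = 0.9800 m
residual clearance needed = 0.1500+0.0250+0.0600 = 0.2350 m
S_min ≈ 0.1200+0.1500+0.9800+0.2350  ⇒  S_min = 297/200 m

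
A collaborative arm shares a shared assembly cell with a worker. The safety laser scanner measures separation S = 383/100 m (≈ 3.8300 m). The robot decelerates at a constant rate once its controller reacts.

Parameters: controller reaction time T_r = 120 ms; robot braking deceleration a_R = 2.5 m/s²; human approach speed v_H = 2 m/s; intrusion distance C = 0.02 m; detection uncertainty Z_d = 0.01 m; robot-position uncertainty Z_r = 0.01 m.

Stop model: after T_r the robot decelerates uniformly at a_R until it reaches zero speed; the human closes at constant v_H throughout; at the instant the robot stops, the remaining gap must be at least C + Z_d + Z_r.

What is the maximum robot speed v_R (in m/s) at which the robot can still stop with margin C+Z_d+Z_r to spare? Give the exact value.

quadratic (1/5)·v² + (23/25)·v + (-71/20) = 0
  disc = (23/25)² − 4·(1/5)·(-71/20) = 2304/625 ; √disc = 48/25
  v_R = (−(23/25) + 48/25) / (2·(1/5)) = 5/2 m/s
check:
stop time T_s = (5/2)/(5/2) = 1.0000 s
robot in T_r: 2.5000·0.1200 = 0.3000 m
robot covers 2.5000·1.0000 − ½·2.5000·1.0000² = 1.2500 m while stopping
person approaches 2.0000·(0.1200+1.0000) = 2.2400 m
residual clearance needed = 0.0200+0.0100+0.0100 = 0.0400 m
sum ≈ 0.3000+1.2500+2.2400+0.0400 ≈ 3.8300 m = S ✓

v_R_max = 5/2 m/s = 2.5000 m/s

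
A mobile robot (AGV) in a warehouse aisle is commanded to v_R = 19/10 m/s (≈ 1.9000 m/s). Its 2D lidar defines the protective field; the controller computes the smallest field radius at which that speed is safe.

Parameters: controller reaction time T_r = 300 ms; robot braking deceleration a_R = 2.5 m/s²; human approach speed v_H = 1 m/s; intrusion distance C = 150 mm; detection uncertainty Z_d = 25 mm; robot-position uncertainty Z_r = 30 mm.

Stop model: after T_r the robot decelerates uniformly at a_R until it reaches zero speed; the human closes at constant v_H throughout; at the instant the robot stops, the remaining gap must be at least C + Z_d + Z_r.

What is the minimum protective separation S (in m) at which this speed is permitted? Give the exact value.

braking lasts T_s = (19/10)/(5/2) = 0.7600 s
robot covers v_R·T_r = 1.9000·0.3000 = 0.5700 m before braking
braking distance = 1.9000²/(2·2.5000) = 0.7220 m
human over T_r+T_s: 1.0000·(0.3000+0.7600) = 1.0600 m
margins: 0.1500+0.0250+0.0300 = 0.2050 m
S_min ≈ 0.5700+0.7220+1.0600+0.2050  ⇒  S_min = 2557/1000 m

S_min = 2557/1000 m = 2.5570 m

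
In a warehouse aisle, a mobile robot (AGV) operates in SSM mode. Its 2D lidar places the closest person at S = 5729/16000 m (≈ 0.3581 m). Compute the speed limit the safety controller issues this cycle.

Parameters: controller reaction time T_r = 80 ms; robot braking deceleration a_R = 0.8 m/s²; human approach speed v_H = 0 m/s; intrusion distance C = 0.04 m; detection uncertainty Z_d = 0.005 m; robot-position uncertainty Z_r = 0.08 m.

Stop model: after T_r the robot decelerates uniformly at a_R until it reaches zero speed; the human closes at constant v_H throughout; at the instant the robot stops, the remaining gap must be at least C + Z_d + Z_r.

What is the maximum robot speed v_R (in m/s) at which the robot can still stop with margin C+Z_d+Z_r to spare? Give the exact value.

v_R_max = 11/20 m/s = 0.5500 m/s

quadratic (5/8)·v² + (2/25)·v + (-3729/16000) = 0
  disc = (2/25)² − 4·(5/8)·(-3729/16000) = 94249/160000 ; √disc = 307/400
  v_R = (−(2/25) + 307/400) / (2·(5/8)) = 11/20 m/s
check:
stop time T_s = (11/20)/(4/5) = 0.6875 s
robot covers v_R·T_r = 0.5500·0.0800 = 0.0440 m before braking
robot covers 0.5500·0.6875 − ½·0.8000·0.6875² = 0.1891 m while stopping
human over T_r+T_s: 0.0000·(0.0800+0.6875) = 0.0000 m
C+Z_d+Z_r = 0.0400+0.0050+0.0800 = 0.1250 m
sum ≈ 0.0440+0.1891+0.0000+0.1250 ≈ 0.3581 m = S ✓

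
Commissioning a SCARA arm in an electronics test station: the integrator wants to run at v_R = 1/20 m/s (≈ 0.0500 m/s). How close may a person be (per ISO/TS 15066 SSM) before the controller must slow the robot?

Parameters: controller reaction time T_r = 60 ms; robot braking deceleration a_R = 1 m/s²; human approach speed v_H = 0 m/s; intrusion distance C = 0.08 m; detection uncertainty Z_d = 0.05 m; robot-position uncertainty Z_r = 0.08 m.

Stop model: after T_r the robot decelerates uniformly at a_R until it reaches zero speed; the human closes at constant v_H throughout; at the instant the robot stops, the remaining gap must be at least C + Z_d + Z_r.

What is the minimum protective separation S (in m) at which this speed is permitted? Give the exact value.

braking lasts T_s = (1/20)/1 = 0.0500 s
robot covers v_R·T_r = 0.0500·0.0600 = 0.0030 m before braking
robot covers 0.0500·0.0500 − ½·1.0000·0.0500² = 0.0013 m while stopping
human closes 0.0000·0.1100 = 0.0000 m
C+Z_d+Z_r = 0.0800+0.0500+0.0800 = 0.2100 m
S_min ≈ 0.0030+0.0013+0.0000+0.2100  ⇒  S_min = 857/4000 m

S_min = 857/4000 m = 0.2142 m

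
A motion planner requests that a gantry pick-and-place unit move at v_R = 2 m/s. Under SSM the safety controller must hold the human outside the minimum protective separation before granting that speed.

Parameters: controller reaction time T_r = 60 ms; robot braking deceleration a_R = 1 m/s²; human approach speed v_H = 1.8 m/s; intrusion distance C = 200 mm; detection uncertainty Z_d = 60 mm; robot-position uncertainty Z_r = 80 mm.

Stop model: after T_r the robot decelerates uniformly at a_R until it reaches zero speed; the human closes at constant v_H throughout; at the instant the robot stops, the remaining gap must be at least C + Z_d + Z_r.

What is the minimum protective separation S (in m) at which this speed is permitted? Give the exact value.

S_min = 771/125 m = 6.1680 m

braking lasts T_s = 2/1 = 2.0000 s
reaction-phase robot travel = 2.0000·0.0600 = 0.1200 m
braking distance = 2.0000²/(2·1.0000) = 2.0000 m
human over T_r+T_s: 1.8000·(0.0600+2.0000) = 3.7080 m
residual clearance needed = 0.2000+0.0600+0.0800 = 0.3400 m
S_min ≈ 0.1200+2.0000+3.7080+0.3400  ⇒  S_min = 771/125 m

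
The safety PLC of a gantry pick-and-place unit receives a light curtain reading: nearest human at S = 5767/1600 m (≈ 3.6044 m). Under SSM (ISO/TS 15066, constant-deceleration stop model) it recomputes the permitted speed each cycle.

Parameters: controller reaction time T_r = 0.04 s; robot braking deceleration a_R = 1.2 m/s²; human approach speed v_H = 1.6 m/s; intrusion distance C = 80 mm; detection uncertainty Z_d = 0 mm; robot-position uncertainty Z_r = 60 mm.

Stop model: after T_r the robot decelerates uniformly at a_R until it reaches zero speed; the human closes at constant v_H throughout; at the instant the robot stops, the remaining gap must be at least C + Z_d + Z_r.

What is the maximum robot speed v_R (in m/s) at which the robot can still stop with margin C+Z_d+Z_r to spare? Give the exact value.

at the boundary: (5/12)·v² + (103/75)·v + (-27203/8000) = 0
  disc = (103/75)² − 4·(5/12)·(-27203/8000) = 2719201/360000 ; √disc = 1649/600
  v_R = (−(103/75) + 1649/600) / (2·(5/12)) = 33/20 m/s
check:
T_s = v_R/a_R = (33/20)/(6/5) = 1.3750 s
robot in T_r: 1.6500·0.0400 = 0.0660 m
robot under decel: 1.6500²/(2·1.2000) = 1.1344 m
person approaches 1.6000·(0.0400+1.3750) = 2.2640 m
margins: 0.0800+0.0000+0.0600 = 0.1400 m
sum ≈ 0.0660+1.1344+2.2640+0.1400 ≈ 3.6044 m = S ✓

v_R_max = 33/20 m/s = 1.6500 m/s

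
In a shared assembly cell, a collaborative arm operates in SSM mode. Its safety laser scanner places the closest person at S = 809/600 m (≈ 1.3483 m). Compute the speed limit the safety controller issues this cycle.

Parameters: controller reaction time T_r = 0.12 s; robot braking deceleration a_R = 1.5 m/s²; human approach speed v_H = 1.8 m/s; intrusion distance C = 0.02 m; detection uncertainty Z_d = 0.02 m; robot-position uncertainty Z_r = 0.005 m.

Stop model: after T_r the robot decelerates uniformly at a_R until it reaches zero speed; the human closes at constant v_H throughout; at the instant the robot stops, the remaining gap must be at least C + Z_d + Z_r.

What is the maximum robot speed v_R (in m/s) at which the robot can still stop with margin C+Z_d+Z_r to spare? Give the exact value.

quadratic (1/3)·v² + (33/25)·v + (-1631/1500) = 0
  disc = (33/25)² − 4·(1/3)·(-1631/1500) = 17956/5625 ; √disc = 134/75
  v_R = (−(33/25) + 134/75) / (2·(1/3)) = 7/10 m/s
check:
braking lasts T_s = (7/10)/(3/2) = 0.4667 s
robot in T_r: 0.7000·0.1200 = 0.0840 m
robot covers 0.7000·0.4667 − ½·1.5000·0.4667² = 0.1633 m while stopping
human closes 1.8000·0.5867 = 1.0560 m
C+Z_d+Z_r = 0.0200+0.0200+0.0050 = 0.0450 m
sum ≈ 0.0840+0.1633+1.0560+0.0450 ≈ 1.3483 m = S ✓

v_R_max = 7/10 m/s = 0.7000 m/s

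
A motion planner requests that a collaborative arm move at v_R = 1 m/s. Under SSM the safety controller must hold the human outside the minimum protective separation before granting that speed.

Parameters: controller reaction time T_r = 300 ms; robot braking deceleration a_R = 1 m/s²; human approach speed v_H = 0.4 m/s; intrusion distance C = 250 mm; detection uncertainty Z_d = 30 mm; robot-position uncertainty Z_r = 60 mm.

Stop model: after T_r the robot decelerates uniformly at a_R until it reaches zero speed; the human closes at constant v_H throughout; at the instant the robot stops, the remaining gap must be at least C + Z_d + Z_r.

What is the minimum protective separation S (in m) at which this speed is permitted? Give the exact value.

braking lasts T_s = 1/1 = 1.0000 s
reaction-phase robot travel = 1.0000·0.3000 = 0.3000 m
robot under decel: 1.0000²/(2·1.0000) = 0.5000 m
person approaches 0.4000·(0.3000+1.0000) = 0.5200 m
margins: 0.2500+0.0300+0.0600 = 0.3400 m
S_min ≈ 0.3000+0.5000+0.5200+0.3400  ⇒  S_min = 83/50 m

S_min = 83/50 m = 1.6600 m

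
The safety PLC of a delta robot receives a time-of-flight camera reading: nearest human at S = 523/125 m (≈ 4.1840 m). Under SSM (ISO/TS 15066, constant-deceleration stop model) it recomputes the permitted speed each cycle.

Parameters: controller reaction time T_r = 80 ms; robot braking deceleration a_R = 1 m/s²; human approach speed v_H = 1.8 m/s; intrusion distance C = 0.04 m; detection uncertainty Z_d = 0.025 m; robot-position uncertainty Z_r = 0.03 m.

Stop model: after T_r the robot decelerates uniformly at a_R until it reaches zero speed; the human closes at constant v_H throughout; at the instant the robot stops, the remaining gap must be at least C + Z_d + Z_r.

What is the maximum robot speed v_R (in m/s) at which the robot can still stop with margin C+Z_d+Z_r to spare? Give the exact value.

at the boundary: (1/2)·v² + (47/25)·v + (-789/200) = 0
  disc = (47/25)² − 4·(1/2)·(-789/200) = 28561/2500 ; √disc = 169/50
  v_R = (−(47/25) + 169/50) / (2·(1/2)) = 3/2 m/s
check:
stop time T_s = (3/2)/1 = 1.5000 s
reaction-phase robot travel = 1.5000·0.0800 = 0.1200 m
braking distance = 1.5000²/(2·1.0000) = 1.1250 m
human closes 1.8000·1.5800 = 2.8440 m
margins: 0.0400+0.0250+0.0300 = 0.0950 m
sum ≈ 0.1200+1.1250+2.8440+0.0950 ≈ 4.1840 m = S ✓

v_R_max = 3/2 m/s = 1.5000 m/s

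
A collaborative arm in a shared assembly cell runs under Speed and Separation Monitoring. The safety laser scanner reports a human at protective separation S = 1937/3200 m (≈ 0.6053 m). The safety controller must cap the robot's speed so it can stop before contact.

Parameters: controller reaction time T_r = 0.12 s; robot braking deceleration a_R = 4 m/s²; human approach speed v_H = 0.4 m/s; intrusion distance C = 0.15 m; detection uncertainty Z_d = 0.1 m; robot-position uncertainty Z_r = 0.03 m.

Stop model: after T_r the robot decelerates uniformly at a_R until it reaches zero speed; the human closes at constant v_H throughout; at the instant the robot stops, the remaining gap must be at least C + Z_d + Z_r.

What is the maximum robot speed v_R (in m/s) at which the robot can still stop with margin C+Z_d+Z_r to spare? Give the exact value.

at the boundary: (1/8)·v² + (11/50)·v + (-4437/16000) = 0
  disc = (11/50)² − 4·(1/8)·(-4437/16000) = 29929/160000 ; √disc = 173/400
  v_R = (−(11/50) + 173/400) / (2·(1/8)) = 17/20 m/s
check:
braking lasts T_s = (17/20)/4 = 0.2125 s
reaction-phase robot travel = 0.8500·0.1200 = 0.1020 m
braking distance = 0.8500²/(2·4.0000) = 0.0903 m
human over T_r+T_s: 0.4000·(0.1200+0.2125) = 0.1330 m
residual clearance needed = 0.1500+0.1000+0.0300 = 0.2800 m
sum ≈ 0.1020+0.0903+0.1330+0.2800 ≈ 0.6053 m = S ✓

v_R_max = 17/20 m/s = 0.8500 m/s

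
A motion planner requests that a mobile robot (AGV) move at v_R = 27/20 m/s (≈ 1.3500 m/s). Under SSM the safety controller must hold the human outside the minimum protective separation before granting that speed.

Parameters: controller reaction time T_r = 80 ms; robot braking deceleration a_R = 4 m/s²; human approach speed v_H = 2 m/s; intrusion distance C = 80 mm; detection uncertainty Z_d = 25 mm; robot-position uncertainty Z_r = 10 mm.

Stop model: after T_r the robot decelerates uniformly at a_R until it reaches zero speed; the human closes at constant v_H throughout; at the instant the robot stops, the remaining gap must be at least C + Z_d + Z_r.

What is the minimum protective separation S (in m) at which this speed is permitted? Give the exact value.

stop time T_s = (27/20)/4 = 0.3375 s
robot in T_r: 1.3500·0.0800 = 0.1080 m
braking distance = 1.3500²/(2·4.0000) = 0.2278 m
person approaches 2.0000·(0.0800+0.3375) = 0.8350 m
residual clearance needed = 0.0800+0.0250+0.0100 = 0.1150 m
S_min ≈ 0.1080+0.2278+0.8350+0.1150  ⇒  S_min = 20573/16000 m

S_min = 20573/16000 m = 1.2858 m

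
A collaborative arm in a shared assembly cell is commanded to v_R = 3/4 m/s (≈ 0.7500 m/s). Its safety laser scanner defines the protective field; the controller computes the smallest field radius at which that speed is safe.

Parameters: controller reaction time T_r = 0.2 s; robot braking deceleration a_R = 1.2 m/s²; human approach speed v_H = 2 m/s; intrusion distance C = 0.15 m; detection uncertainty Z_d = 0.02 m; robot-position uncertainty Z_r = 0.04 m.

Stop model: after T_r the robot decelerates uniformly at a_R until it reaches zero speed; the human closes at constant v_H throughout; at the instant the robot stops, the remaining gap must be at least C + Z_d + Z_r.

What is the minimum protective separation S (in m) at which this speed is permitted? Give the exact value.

braking lasts T_s = (3/4)/(6/5) = 0.6250 s
reaction-phase robot travel = 0.7500·0.2000 = 0.1500 m
robot covers 0.7500·0.6250 − ½·1.2000·0.6250² = 0.2344 m while stopping
human closes 2.0000·0.8250 = 1.6500 m
residual clearance needed = 0.1500+0.0200+0.0400 = 0.2100 m
S_min ≈ 0.1500+0.2344+1.6500+0.2100  ⇒  S_min = 3591/1600 m

S_min = 3591/1600 m = 2.2444 m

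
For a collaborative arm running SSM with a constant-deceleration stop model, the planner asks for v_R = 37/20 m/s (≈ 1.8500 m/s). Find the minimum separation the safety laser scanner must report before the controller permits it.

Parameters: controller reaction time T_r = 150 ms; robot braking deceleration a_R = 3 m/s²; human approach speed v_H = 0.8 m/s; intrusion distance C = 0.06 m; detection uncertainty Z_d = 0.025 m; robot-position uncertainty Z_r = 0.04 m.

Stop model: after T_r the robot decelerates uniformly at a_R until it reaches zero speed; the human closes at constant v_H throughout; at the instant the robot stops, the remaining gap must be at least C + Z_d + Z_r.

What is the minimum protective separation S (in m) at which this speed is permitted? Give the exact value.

stop time T_s = (37/20)/3 = 0.6167 s
reaction-phase robot travel = 1.8500·0.1500 = 0.2775 m
robot under decel: 1.8500²/(2·3.0000) = 0.5704 m
human closes 0.8000·0.7667 = 0.6133 m
residual clearance needed = 0.0600+0.0250+0.0400 = 0.1250 m
S_min ≈ 0.2775+0.5704+0.6133+0.1250  ⇒  S_min = 1269/800 m

S_min = 1269/800 m = 1.5862 m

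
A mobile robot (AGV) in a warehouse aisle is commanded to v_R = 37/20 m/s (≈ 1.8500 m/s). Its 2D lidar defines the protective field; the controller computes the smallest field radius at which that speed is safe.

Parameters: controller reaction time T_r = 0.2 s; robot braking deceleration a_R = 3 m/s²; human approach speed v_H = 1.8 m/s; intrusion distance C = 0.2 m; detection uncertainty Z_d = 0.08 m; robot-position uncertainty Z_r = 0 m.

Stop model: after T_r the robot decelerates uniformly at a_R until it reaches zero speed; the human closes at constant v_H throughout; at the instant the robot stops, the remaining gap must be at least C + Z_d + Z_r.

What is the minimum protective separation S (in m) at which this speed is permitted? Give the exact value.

S_min = 6457/2400 m = 2.6904 m

stop time T_s = (37/20)/3 = 0.6167 s
robot covers v_R·T_r = 1.8500·0.2000 = 0.3700 m before braking
braking distance = 1.8500²/(2·3.0000) = 0.5704 m
human closes 1.8000·0.8167 = 1.4700 m
residual clearance needed = 0.2000+0.0800+0.0000 = 0.2800 m
S_min ≈ 0.3700+0.5704+1.4700+0.2800  ⇒  S_min = 6457/2400 m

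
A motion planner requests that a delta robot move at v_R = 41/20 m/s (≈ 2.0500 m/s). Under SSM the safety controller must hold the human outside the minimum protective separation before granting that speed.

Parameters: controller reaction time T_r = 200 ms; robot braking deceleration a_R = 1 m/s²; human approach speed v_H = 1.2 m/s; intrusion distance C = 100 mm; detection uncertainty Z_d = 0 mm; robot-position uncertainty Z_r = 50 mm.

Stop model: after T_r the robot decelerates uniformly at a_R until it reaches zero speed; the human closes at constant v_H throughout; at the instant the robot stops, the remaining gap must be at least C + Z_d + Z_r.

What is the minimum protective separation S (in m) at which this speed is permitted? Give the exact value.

stop time T_s = (41/20)/1 = 2.0500 s
robot covers v_R·T_r = 2.0500·0.2000 = 0.4100 m before braking
robot under decel: 2.0500²/(2·1.0000) = 2.1012 m
human closes 1.2000·2.2500 = 2.7000 m
margins: 0.1000+0.0000+0.0500 = 0.1500 m
S_min ≈ 0.4100+2.1012+2.7000+0.1500  ⇒  S_min = 4289/800 m

S_min = 4289/800 m = 5.3613 m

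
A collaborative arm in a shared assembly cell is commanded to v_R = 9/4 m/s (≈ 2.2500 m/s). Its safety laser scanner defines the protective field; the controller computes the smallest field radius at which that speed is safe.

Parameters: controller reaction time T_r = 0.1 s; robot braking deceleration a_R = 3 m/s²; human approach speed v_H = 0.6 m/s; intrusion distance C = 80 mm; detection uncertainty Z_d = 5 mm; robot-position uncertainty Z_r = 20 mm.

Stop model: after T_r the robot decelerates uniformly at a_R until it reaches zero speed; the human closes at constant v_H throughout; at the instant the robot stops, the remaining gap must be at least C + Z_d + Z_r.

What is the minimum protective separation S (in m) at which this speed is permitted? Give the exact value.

S_min = 1347/800 m = 1.6838 m

braking lasts T_s = (9/4)/3 = 0.7500 s
robot covers v_R·T_r = 2.2500·0.1000 = 0.2250 m before braking
robot under decel: 2.2500²/(2·3.0000) = 0.8438 m
person approaches 0.6000·(0.1000+0.7500) = 0.5100 m
residual clearance needed = 0.0800+0.0050+0.0200 = 0.1050 m
S_min ≈ 0.2250+0.8438+0.5100+0.1050  ⇒  S_min = 1347/800 m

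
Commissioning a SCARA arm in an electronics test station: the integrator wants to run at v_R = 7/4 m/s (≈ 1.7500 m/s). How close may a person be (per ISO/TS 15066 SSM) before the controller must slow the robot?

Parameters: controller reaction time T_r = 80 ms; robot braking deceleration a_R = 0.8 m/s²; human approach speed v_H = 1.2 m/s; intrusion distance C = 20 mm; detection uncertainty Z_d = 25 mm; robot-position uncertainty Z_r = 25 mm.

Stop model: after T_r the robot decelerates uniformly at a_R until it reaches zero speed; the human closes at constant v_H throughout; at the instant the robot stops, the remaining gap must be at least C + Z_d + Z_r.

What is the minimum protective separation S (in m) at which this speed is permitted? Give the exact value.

T_s = v_R/a_R = (7/4)/(4/5) = 2.1875 s
reaction-phase robot travel = 1.7500·0.0800 = 0.1400 m
braking distance = 1.7500²/(2·0.8000) = 1.9141 m
human closes 1.2000·2.2675 = 2.7210 m
residual clearance needed = 0.0200+0.0250+0.0250 = 0.0700 m
S_min ≈ 0.1400+1.9141+2.7210+0.0700  ⇒  S_min = 77521/16000 m

S_min = 77521/16000 m = 4.8451 m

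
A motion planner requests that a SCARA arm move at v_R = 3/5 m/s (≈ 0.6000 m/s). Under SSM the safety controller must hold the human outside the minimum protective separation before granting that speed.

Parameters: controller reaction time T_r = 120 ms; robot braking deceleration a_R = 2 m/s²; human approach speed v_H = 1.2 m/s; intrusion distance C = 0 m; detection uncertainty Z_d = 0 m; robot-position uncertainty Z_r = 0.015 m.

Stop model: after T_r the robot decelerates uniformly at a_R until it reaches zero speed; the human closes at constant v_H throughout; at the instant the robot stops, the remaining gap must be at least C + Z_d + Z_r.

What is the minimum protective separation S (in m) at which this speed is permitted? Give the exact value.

T_s = v_R/a_R = (3/5)/2 = 0.3000 s
reaction-phase robot travel = 0.6000·0.1200 = 0.0720 m
braking distance = 0.6000²/(2·2.0000) = 0.0900 m
person approaches 1.2000·(0.1200+0.3000) = 0.5040 m
residual clearance needed = 0.0000+0.0000+0.0150 = 0.0150 m
S_min ≈ 0.0720+0.0900+0.5040+0.0150  ⇒  S_min = 681/1000 m

S_min = 681/1000 m = 0.6810 m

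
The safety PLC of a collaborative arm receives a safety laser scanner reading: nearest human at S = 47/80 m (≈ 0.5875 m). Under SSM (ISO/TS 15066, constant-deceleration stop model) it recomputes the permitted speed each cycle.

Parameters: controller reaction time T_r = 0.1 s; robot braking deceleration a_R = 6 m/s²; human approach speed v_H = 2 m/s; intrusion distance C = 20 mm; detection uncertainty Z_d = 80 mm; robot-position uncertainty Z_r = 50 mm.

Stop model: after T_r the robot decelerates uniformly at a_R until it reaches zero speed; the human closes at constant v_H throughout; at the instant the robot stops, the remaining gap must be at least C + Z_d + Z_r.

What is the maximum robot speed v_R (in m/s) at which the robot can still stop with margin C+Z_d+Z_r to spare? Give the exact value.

quadratic (1/12)·v² + (13/30)·v + (-19/80) = 0
  disc = (13/30)² − 4·(1/12)·(-19/80) = 961/3600 ; √disc = 31/60
  v_R = (−(13/30) + 31/60) / (2·(1/12)) = 1/2 m/s
check:
stop time T_s = (1/2)/6 = 0.0833 s
robot covers v_R·T_r = 0.5000·0.1000 = 0.0500 m before braking
robot covers 0.5000·0.0833 − ½·6.0000·0.0833² = 0.0208 m while stopping
person approaches 2.0000·(0.1000+0.0833) = 0.3667 m
margins: 0.0200+0.0800+0.0500 = 0.1500 m
sum ≈ 0.0500+0.0208+0.3667+0.1500 ≈ 0.5875 m = S ✓

v_R_max = 1/2 m/s = 0.5000 m/s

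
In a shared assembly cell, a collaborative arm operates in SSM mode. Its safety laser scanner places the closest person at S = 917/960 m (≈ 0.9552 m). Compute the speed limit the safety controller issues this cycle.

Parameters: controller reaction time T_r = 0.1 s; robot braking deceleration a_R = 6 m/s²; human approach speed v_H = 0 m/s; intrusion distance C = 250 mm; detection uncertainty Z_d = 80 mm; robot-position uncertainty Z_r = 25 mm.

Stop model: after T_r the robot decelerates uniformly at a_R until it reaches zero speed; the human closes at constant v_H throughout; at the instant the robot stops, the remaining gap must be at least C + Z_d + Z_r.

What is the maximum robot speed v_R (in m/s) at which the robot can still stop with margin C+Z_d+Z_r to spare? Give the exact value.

v_R_max = 43/20 m/s = 2.1500 m/s

at the boundary: (1/12)·v² + (1/10)·v + (-2881/4800) = 0
  disc = (1/10)² − 4·(1/12)·(-2881/4800) = 121/576 ; √disc = 11/24
  v_R = (−(1/10) + 11/24) / (2·(1/12)) = 43/20 m/s
check:
braking lasts T_s = (43/20)/6 = 0.3583 s
robot covers v_R·T_r = 2.1500·0.1000 = 0.2150 m before braking
robot covers 2.1500·0.3583 − ½·6.0000·0.3583² = 0.3852 m while stopping
human closes 0.0000·0.4583 = 0.0000 m
margins: 0.2500+0.0800+0.0250 = 0.3550 m
sum ≈ 0.2150+0.3852+0.0000+0.3550 ≈ 0.9552 m = S ✓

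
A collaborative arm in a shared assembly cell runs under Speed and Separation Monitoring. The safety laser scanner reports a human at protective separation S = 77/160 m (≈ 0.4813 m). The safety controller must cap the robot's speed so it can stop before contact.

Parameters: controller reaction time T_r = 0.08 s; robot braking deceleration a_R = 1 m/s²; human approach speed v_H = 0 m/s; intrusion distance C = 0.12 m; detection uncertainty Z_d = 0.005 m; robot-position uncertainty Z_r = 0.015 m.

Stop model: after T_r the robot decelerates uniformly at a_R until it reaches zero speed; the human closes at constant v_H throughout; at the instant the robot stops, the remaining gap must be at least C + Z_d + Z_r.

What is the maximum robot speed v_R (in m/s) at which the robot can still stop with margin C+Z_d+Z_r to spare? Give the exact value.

v_R_max = 3/4 m/s = 0.7500 m/s

collect terms ⇒ (1/2)·v_R² + (2/25)·v_R + (-273/800) = 0
  disc = (2/25)² − 4·(1/2)·(-273/800) = 6889/10000 ; √disc = 83/100
  v_R = (−(2/25) + 83/100) / (2·(1/2)) = 3/4 m/s
check:
braking lasts T_s = (3/4)/1 = 0.7500 s
robot covers v_R·T_r = 0.7500·0.0800 = 0.0600 m before braking
braking distance = 0.7500²/(2·1.0000) = 0.2812 m
human over T_r+T_s: 0.0000·(0.0800+0.7500) = 0.0000 m
C+Z_d+Z_r = 0.1200+0.0050+0.0150 = 0.1400 m
sum ≈ 0.0600+0.2812+0.0000+0.1400 ≈ 0.4813 m = S ✓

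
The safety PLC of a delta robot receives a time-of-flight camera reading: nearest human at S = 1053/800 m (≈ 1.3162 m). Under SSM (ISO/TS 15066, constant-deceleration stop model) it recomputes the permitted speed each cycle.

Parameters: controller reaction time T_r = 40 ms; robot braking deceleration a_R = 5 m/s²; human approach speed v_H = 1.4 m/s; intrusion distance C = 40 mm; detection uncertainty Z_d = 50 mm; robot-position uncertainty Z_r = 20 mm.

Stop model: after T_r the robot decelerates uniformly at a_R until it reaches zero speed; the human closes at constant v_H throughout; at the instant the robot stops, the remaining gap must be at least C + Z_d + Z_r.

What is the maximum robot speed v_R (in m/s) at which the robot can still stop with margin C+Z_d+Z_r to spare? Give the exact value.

quadratic (1/10)·v² + (8/25)·v + (-4601/4000) = 0
  disc = (8/25)² − 4·(1/10)·(-4601/4000) = 9/16 ; √disc = 3/4
  v_R = (−(8/25) + 3/4) / (2·(1/10)) = 43/20 m/s
check:
T_s = v_R/a_R = (43/20)/5 = 0.4300 s
robot in T_r: 2.1500·0.0400 = 0.0860 m
robot under decel: 2.1500²/(2·5.0000) = 0.4622 m
human closes 1.4000·0.4700 = 0.6580 m
C+Z_d+Z_r = 0.0400+0.0500+0.0200 = 0.1100 m
sum ≈ 0.0860+0.4622+0.6580+0.1100 ≈ 1.3162 m = S ✓

v_R_max = 43/20 m/s = 2.1500 m/s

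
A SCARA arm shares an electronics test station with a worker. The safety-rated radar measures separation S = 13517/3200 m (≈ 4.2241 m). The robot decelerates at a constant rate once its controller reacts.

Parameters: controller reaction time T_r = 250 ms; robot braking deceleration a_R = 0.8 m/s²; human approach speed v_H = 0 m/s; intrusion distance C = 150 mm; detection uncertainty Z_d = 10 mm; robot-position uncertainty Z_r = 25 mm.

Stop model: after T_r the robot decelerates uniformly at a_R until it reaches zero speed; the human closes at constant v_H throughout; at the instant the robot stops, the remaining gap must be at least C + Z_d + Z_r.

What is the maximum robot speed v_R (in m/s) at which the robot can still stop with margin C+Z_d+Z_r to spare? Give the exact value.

at the boundary: (5/8)·v² + (1/4)·v + (-517/128) = 0
  disc = (1/4)² − 4·(5/8)·(-517/128) = 2601/256 ; √disc = 51/16
  v_R = (−(1/4) + 51/16) / (2·(5/8)) = 47/20 m/s
check:
stop time T_s = (47/20)/(4/5) = 2.9375 s
reaction-phase robot travel = 2.3500·0.2500 = 0.5875 m
robot under decel: 2.3500²/(2·0.8000) = 3.4516 m
human over T_r+T_s: 0.0000·(0.2500+2.9375) = 0.0000 m
margins: 0.1500+0.0100+0.0250 = 0.1850 m
sum ≈ 0.5875+3.4516+0.0000+0.1850 ≈ 4.2241 m = S ✓

v_R_max = 47/20 m/s = 2.3500 m/s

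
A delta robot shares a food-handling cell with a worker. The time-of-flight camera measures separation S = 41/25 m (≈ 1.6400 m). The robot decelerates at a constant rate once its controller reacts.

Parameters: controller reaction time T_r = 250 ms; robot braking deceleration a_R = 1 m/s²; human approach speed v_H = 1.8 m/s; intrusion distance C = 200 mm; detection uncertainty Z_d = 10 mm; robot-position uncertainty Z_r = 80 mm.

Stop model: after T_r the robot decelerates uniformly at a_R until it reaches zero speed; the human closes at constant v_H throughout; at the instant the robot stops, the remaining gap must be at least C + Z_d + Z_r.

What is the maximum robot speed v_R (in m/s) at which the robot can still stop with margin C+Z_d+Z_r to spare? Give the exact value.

collect terms ⇒ (1/2)·v_R² + (41/20)·v_R + (-9/10) = 0
  disc = (41/20)² − 4·(1/2)·(-9/10) = 2401/400 ; √disc = 49/20
  v_R = (−(41/20) + 49/20) / (2·(1/2)) = 2/5 m/s
check:
T_s = v_R/a_R = (2/5)/1 = 0.4000 s
reaction-phase robot travel = 0.4000·0.2500 = 0.1000 m
robot covers 0.4000·0.4000 − ½·1.0000·0.4000² = 0.0800 m while stopping
person approaches 1.8000·(0.2500+0.4000) = 1.1700 m
margins: 0.2000+0.0100+0.0800 = 0.2900 m
sum ≈ 0.1000+0.0800+1.1700+0.2900 ≈ 1.6400 m = S ✓

v_R_max = 2/5 m/s = 0.4000 m/s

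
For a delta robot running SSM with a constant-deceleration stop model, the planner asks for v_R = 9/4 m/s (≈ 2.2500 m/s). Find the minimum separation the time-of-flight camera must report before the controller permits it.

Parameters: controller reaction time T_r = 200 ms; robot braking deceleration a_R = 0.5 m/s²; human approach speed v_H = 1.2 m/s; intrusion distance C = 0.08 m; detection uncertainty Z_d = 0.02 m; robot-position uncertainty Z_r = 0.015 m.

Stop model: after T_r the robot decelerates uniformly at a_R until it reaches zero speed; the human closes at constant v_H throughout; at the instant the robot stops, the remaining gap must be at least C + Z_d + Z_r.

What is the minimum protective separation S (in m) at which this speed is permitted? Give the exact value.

S_min = 4507/400 m = 11.2675 m

braking lasts T_s = (9/4)/(1/2) = 4.5000 s
robot in T_r: 2.2500·0.2000 = 0.4500 m
robot covers 2.2500·4.5000 − ½·0.5000·4.5000² = 5.0625 m while stopping
human over T_r+T_s: 1.2000·(0.2000+4.5000) = 5.6400 m
C+Z_d+Z_r = 0.0800+0.0200+0.0150 = 0.1150 m
S_min ≈ 0.4500+5.0625+5.6400+0.1150  ⇒  S_min = 4507/400 m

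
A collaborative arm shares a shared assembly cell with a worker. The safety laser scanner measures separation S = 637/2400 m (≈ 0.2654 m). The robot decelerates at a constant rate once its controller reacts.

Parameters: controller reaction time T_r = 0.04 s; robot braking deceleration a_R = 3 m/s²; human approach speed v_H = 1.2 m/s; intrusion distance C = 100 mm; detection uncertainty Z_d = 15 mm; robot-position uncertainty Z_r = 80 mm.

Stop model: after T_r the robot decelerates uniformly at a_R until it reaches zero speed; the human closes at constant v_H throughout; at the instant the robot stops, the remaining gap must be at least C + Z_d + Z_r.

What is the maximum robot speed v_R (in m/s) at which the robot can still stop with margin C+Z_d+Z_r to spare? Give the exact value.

v_R_max = 1/20 m/s = 0.0500 m/s

collect terms ⇒ (1/6)·v_R² + (11/25)·v_R + (-269/12000) = 0
  disc = (11/25)² − 4·(1/6)·(-269/12000) = 18769/90000 ; √disc = 137/300
  v_R = (−(11/25) + 137/300) / (2·(1/6)) = 1/20 m/s
check:
T_s = v_R/a_R = (1/20)/3 = 0.0167 s
robot covers v_R·T_r = 0.0500·0.0400 = 0.0020 m before braking
robot under decel: 0.0500²/(2·3.0000) = 0.0004 m
person approaches 1.2000·(0.0400+0.0167) = 0.0680 m
margins: 0.1000+0.0150+0.0800 = 0.1950 m
sum ≈ 0.0020+0.0004+0.0680+0.1950 ≈ 0.2654 m = S ✓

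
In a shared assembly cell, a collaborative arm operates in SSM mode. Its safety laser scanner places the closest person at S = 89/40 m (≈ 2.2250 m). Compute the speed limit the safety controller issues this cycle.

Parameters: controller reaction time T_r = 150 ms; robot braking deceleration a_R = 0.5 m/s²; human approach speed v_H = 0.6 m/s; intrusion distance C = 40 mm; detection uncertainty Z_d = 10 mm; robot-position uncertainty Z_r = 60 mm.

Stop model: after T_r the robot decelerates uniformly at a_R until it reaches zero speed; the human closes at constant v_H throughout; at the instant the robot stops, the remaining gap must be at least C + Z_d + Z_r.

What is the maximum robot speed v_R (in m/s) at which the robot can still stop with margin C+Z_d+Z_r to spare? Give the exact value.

at the boundary: (1)·v² + (27/20)·v + (-81/40) = 0
  disc = (27/20)² − 4·(1)·(-81/40) = 3969/400 ; √disc = 63/20
  v_R = (−(27/20) + 63/20) / (2·(1)) = 9/10 m/s
check:
stop time T_s = (9/10)/(1/2) = 1.8000 s
reaction-phase robot travel = 0.9000·0.1500 = 0.1350 m
robot under decel: 0.9000²/(2·0.5000) = 0.8100 m
human over T_r+T_s: 0.6000·(0.1500+1.8000) = 1.1700 m
margins: 0.0400+0.0100+0.0600 = 0.1100 m
sum ≈ 0.1350+0.8100+1.1700+0.1100 ≈ 2.2250 m = S ✓

v_R_max = 9/10 m/s = 0.9000 m/s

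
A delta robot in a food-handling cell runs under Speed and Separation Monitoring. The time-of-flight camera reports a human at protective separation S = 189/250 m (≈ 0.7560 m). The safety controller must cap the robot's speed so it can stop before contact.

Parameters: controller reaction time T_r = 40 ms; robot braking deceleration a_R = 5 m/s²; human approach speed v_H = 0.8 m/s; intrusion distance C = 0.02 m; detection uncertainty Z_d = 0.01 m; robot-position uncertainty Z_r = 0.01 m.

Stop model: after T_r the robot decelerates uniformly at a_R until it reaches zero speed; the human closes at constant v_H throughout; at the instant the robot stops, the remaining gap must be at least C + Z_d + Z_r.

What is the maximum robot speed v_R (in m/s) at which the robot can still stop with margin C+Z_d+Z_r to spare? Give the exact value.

v_R_max = 9/5 m/s = 1.8000 m/s

quadratic (1/10)·v² + (1/5)·v + (-171/250) = 0
  disc = (1/5)² − 4·(1/10)·(-171/250) = 196/625 ; √disc = 14/25
  v_R = (−(1/5) + 14/25) / (2·(1/10)) = 9/5 m/s
check:
braking lasts T_s = (9/5)/5 = 0.3600 s
robot in T_r: 1.8000·0.0400 = 0.0720 m
robot under decel: 1.8000²/(2·5.0000) = 0.3240 m
person approaches 0.8000·(0.0400+0.3600) = 0.3200 m
residual clearance needed = 0.0200+0.0100+0.0100 = 0.0400 m
sum ≈ 0.0720+0.3240+0.3200+0.0400 ≈ 0.7560 m = S ✓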